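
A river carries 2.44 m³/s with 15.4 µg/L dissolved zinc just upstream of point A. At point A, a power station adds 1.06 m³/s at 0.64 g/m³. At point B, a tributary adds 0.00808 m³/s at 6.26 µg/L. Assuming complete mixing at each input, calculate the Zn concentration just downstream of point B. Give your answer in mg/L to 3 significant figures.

0.204 mg/L

15.4 µg/L = 0.0154 mg/L.
After input A: C = (2.44·0.0154 + 1.06·0.64) / 3.5 = 0.2046 mg/L.
6.26 µg/L = 0.00626 mg/L.
After input B: C = (3.5·0.2046 + 0.00808·0.00626) / 3.508 = 0.2041 mg/L.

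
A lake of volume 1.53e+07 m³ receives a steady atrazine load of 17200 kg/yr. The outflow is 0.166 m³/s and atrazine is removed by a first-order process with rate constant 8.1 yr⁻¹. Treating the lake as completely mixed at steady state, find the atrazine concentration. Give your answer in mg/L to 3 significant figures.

0.133 mg/L

Outflow Q = 0.166 m³/s × 3.156e+07 s/yr = 5.239e+06 m³/yr.
Steady-state CSTR mass balance: W = Q·C + k·V·C, so C = W/(Q + kV).
Q + kV = 5.239e+06 + 8.1·1.53e+07 = 1.292e+08 m³/yr.
C = 17200/1.292e+08 = 0.0001332 kg/m³ = 0.1332 mg/L.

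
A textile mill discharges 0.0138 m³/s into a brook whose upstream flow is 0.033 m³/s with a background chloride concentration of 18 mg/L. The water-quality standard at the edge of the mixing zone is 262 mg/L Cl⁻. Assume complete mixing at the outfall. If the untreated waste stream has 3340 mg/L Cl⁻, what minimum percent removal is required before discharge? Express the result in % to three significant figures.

Mass balance: 262·0.0468 = 0.0138·Cₑ + 0.033·18.
Cₑ = (12.26 − 0.594) / 0.0138 = 845.5 mg/L.
Required removal = 1 − 845.5/3340 = 74.69 %.

74.7 %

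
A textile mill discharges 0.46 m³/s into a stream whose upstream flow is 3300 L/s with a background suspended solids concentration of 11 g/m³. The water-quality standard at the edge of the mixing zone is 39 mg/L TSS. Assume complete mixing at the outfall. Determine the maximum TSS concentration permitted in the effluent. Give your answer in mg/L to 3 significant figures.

3300 L/s = 3.3 m³/s.
Mass balance: 39·3.76 = 0.46·Cₑ + 3.3·11.
Cₑ = (146.6 − 36.3) / 0.46 = 239.9 mg/L.

240 mg/L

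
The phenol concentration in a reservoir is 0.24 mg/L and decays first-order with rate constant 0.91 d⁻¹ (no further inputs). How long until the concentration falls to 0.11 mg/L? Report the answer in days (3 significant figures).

t = ln(C₀/C)/k = ln(0.24/0.11)/0.91 = 0.7802/0.91 = 0.8573 d.

0.857 d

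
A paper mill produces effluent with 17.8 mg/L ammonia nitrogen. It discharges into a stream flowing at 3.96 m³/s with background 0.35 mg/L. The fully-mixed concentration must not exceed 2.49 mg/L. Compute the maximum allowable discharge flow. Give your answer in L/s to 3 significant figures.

Mass balance at complete mixing: C_std·(Q_w + Q_r) = Q_w·C_e + Q_r·C_b.
Rearranging, Q_w = Q_r·(C_std − C_b)/(C_e − C_std) = 3.96·(2.49 − 0.35) / (17.8 − 2.49) = 0.5535 m³/s.
= 553.5 L/s.

554 L/s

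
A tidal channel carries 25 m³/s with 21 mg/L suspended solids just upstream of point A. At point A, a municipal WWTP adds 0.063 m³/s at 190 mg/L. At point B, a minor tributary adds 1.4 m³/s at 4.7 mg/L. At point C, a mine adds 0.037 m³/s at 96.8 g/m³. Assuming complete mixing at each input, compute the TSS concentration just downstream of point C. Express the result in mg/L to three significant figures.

After input A: C = (25·21 + 0.063·190) / 25.06 = 21.42 mg/L.
After input B: C = (25.06·21.42 + 1.4·4.7) / 26.46 = 20.54 mg/L.
After input C: C = (26.46·20.54 + 0.037·96.8) / 26.5 = 20.65 mg/L.

20.6 mg/L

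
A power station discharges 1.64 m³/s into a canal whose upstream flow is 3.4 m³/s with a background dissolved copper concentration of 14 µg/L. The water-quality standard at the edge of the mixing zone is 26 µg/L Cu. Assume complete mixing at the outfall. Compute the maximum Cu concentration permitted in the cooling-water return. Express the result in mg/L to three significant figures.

0.0509 mg/L

14 µg/L = 0.014 mg/L.
26 µg/L = 0.026 mg/L.
Mass balance: 0.026·5.04 = 1.64·Cₑ + 3.4·0.014.
Cₑ = (0.131 − 0.0476) / 1.64 = 0.05088 mg/L.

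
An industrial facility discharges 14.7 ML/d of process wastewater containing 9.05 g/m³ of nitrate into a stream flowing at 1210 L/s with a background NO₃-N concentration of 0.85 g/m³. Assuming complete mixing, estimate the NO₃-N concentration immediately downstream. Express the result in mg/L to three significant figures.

1.86 mg/L

14.7 ML/d = 0.1701 m³/s.
1210 L/s = 1.21 m³/s.
Flow-weighted mixing gives C = (0.1701·9.05 + 1.21·0.85) / (0.1701 + 1.21) = 2.568/1.38 = 1.861 mg/L.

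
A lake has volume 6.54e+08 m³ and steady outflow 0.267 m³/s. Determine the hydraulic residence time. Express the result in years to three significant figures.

Q = 0.267 m³/s × 3.156e+07 s/yr = 8.426e+06 m³/yr.
Hydraulic residence time τ = V/Q = 6.54e+08/8.426e+06 = 77.62 yr.

77.6 yr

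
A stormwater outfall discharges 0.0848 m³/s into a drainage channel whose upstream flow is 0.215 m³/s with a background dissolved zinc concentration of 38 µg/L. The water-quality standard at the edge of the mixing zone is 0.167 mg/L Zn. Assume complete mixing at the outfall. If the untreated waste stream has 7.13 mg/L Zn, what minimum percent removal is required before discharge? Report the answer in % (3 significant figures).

93.1 %

38 µg/L = 0.038 mg/L.
Mass balance: 0.167·0.2998 = 0.0848·Cₑ + 0.215·0.038.
Cₑ = (0.05007 − 0.00817) / 0.0848 = 0.4941 mg/L.
Required removal = 1 − 0.4941/7.13 = 93.07 %.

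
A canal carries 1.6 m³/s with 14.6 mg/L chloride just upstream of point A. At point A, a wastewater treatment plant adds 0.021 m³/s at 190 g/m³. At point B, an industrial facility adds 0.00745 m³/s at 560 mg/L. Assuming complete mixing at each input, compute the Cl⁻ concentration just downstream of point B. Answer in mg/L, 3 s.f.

After input A: C = (1.6·14.6 + 0.021·190) / 1.621 = 16.87 mg/L.
After input B: C = (1.621·16.87 + 0.00745·560) / 1.628 = 19.36 mg/L.

19.4 mg/L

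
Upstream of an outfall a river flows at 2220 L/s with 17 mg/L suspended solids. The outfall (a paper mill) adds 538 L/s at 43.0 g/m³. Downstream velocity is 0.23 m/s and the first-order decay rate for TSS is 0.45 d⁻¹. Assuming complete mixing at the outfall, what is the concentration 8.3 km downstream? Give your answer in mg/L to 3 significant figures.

538 L/s = 0.538 m³/s.
2220 L/s = 2.22 m³/s.
After complete mixing, C₀ = (0.538·43 + 2.22·17) / 2.758 = 22.07 mg/L.
Travel time t = 8300 m / 0.23 m/s = 3.609e+04 s = 0.4177 d.
C = 22.07·exp(−0.45·0.4177) = 22.07·0.8287 = 18.29 mg/L.

18.3 mg/L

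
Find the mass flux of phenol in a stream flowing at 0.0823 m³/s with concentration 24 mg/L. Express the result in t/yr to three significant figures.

Mass flux = Q·C = 0.0823 m³/s × 24 g/m³ = 1.975 g/s.
= 1.975 g/s × 31.56 = 62.33 t/yr.

62.3 t/yr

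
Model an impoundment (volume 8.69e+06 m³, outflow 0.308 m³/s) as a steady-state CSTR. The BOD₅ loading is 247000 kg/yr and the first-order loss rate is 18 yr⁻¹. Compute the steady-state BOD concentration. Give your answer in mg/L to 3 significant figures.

Outflow Q = 0.308 m³/s × 3.156e+07 s/yr = 9.72e+06 m³/yr.
Steady-state CSTR mass balance: W = Q·C + k·V·C, so C = W/(Q + kV).
Q + kV = 9.72e+06 + 18·8.69e+06 = 1.661e+08 m³/yr.
C = 247000/1.661e+08 = 0.001487 kg/m³ = 1.487 mg/L.

1.49 mg/L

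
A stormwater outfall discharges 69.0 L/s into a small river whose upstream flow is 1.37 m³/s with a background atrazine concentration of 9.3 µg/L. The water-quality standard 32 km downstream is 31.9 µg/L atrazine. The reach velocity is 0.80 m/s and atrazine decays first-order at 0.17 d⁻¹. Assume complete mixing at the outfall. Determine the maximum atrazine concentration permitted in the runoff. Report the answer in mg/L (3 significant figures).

0.535 mg/L

69.0 L/s = 0.069 m³/s.
9.3 µg/L = 0.0093 mg/L.
31.9 µg/L = 0.0319 mg/L.
Travel time to the compliance point: t = 3.2e+04/0.80 = 4e+04 s = 0.463 d; decay factor exp(−0.17·0.463) = 0.9243.
So the concentration just after mixing may be at most 0.0319/0.9243 = 0.03451 mg/L.
Mass balance: 0.03451·1.439 = 0.069·Cₑ + 1.37·0.0093.
Cₑ = (0.04966 − 0.01274) / 0.069 = 0.5351 mg/L.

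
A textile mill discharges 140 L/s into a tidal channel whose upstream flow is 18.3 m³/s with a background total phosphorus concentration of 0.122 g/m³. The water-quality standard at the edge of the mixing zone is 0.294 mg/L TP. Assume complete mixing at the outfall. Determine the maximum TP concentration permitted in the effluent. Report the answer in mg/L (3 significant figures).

140 L/s = 0.14 m³/s.
Mass balance: 0.294·18.44 = 0.14·Cₑ + 18.3·0.122.
Cₑ = (5.421 − 2.233) / 0.14 = 22.78 mg/L.

22.8 mg/L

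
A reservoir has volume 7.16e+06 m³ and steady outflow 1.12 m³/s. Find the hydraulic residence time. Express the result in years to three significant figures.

Q = 1.12 m³/s × 3.156e+07 s/yr = 3.534e+07 m³/yr.
Hydraulic residence time τ = V/Q = 7.16e+06/3.534e+07 = 0.2026 yr.

0.203 yr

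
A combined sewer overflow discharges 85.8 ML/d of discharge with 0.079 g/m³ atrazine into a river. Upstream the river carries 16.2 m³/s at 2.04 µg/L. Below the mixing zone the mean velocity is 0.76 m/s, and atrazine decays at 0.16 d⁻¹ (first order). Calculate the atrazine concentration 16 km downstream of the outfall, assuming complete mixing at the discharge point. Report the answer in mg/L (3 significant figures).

0.00624 mg/L

85.8 ML/d = 0.9931 m³/s.
2.04 µg/L = 0.00204 mg/L.
After complete mixing, C₀ = (0.9931·0.079 + 16.2·0.00204) / 17.19 = 0.006485 mg/L.
Travel time t = 1.6e+04 m / 0.76 m/s = 2.105e+04 s = 0.2437 d.
C = 0.006485·exp(−0.16·0.2437) = 0.006485·0.9618 = 0.006237 mg/L.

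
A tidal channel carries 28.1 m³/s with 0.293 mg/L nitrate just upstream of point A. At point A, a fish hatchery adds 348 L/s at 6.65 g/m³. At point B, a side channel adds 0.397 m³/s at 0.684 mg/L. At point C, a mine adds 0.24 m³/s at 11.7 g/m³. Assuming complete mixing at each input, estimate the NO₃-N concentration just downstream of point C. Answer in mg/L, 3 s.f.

348 L/s = 0.348 m³/s.
After input A: C = (28.1·0.293 + 0.348·6.65) / 28.45 = 0.3708 mg/L.
After input B: C = (28.45·0.3708 + 0.397·0.684) / 28.84 = 0.3751 mg/L.
After input C: C = (28.84·0.3751 + 0.24·11.7) / 29.08 = 0.4685 mg/L.

0.469 mg/L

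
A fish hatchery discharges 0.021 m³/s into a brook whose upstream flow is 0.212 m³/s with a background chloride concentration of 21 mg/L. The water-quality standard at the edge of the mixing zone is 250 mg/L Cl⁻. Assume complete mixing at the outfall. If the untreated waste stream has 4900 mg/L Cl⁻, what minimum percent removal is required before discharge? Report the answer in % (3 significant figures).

47.7 %

Mass balance: 250·0.233 = 0.021·Cₑ + 0.212·21.
Cₑ = (58.25 − 4.452) / 0.021 = 2562 mg/L.
Required removal = 1 − 2562/4900 = 47.72 %.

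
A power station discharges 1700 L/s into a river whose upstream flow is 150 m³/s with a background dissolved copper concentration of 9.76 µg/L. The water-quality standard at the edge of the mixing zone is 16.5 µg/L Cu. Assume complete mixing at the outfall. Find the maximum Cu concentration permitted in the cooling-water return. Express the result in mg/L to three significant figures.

0.611 mg/L

1700 L/s = 1.7 m³/s.
9.76 µg/L = 0.00976 mg/L.
16.5 µg/L = 0.0165 mg/L.
Mass balance: 0.0165·151.7 = 1.7·Cₑ + 150·0.00976.
Cₑ = (2.503 − 1.464) / 1.7 = 0.6112 mg/L.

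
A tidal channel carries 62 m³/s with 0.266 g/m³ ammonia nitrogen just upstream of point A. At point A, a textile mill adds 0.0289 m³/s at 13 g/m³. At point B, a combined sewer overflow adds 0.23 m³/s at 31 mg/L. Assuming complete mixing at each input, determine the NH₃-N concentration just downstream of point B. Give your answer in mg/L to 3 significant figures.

After input A: C = (62·0.266 + 0.0289·13) / 62.03 = 0.2719 mg/L.
After input B: C = (62.03·0.2719 + 0.23·31) / 62.26 = 0.3855 mg/L.

0.385 mg/L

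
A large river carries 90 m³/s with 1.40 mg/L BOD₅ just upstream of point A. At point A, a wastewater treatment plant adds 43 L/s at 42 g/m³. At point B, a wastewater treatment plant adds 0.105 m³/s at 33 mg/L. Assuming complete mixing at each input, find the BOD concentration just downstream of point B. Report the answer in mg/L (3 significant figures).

1.46 mg/L

43 L/s = 0.043 m³/s.
After input A: C = (90·1.4 + 0.043·42) / 90.04 = 1.419 mg/L.
After input B: C = (90.04·1.419 + 0.105·33) / 90.15 = 1.456 mg/L.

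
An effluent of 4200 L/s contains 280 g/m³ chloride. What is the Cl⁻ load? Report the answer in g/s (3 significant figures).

4200 L/s = 4.2 m³/s.
Mass flux = Q·C = 4.2 m³/s × 280 g/m³ = 1176 g/s.

1180 g/s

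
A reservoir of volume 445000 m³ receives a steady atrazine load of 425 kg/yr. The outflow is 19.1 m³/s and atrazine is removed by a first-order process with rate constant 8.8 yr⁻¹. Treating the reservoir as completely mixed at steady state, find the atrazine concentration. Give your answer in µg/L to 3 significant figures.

Outflow Q = 19.1 m³/s × 3.156e+07 s/yr = 6.028e+08 m³/yr.
Steady-state CSTR mass balance: W = Q·C + k·V·C, so C = W/(Q + kV).
Q + kV = 6.028e+08 + 8.8·445000 = 6.067e+08 m³/yr.
C = 425/6.067e+08 = 7.006e-07 kg/m³ = 0.0007006 mg/L = 0.7006 µg/L.

0.701 µg/L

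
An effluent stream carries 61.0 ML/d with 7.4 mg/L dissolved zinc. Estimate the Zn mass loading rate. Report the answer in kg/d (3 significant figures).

61.0 ML/d = 0.706 m³/s.
Mass flux = Q·C = 0.706 m³/s × 7.4 g/m³ = 5.225 g/s.
= 5.225 g/s × 86.4 = 451.4 kg/d.

451 kg/d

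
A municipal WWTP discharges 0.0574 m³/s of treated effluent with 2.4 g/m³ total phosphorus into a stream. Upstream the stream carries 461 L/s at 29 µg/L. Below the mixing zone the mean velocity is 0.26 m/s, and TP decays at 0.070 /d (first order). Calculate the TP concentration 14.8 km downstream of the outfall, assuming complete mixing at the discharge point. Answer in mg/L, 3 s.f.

0.278 mg/L

461 L/s = 0.461 m³/s.
29 µg/L = 0.029 mg/L.
After complete mixing, C₀ = (0.0574·2.4 + 0.461·0.029) / 0.5184 = 0.2915 mg/L.
Travel time t = 1.48e+04 m / 0.26 m/s = 5.692e+04 s = 0.6588 d.
C = 0.2915·exp(−0.070·0.6588) = 0.2915·0.9549 = 0.2784 mg/L.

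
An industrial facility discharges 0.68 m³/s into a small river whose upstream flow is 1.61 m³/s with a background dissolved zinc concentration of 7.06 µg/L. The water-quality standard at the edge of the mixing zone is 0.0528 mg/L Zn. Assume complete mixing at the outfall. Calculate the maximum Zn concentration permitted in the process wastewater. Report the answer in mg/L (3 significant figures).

0.161 mg/L

7.06 µg/L = 0.00706 mg/L.
Mass balance: 0.0528·2.29 = 0.68·Cₑ + 1.61·0.00706.
Cₑ = (0.1209 − 0.01137) / 0.68 = 0.1611 mg/L.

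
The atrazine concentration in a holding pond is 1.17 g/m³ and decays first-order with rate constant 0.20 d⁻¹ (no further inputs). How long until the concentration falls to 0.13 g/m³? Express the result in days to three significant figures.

11.0 d

t = ln(C₀/C)/k = ln(1.17/0.13)/0.20 = 2.197/0.20 = 10.99 d.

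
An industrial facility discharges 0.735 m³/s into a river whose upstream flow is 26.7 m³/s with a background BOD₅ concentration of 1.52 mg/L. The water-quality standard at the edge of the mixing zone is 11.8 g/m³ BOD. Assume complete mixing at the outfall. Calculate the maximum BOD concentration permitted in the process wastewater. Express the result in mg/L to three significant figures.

Mass balance: 11.8·27.43 = 0.735·Cₑ + 26.7·1.52.
Cₑ = (323.7 − 40.58) / 0.735 = 385.2 mg/L.

385 mg/L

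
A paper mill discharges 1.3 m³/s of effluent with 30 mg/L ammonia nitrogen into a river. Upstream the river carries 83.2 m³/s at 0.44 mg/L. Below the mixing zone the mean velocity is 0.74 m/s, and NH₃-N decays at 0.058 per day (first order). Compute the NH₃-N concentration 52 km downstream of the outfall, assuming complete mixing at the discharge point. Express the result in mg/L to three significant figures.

After complete mixing, C₀ = (1.3·30 + 83.2·0.44) / 84.5 = 0.8948 mg/L.
Travel time t = 5.2e+04 m / 0.74 m/s = 7.027e+04 s = 0.8133 d.
C = 0.8948·exp(−0.058·0.8133) = 0.8948·0.9539 = 0.8535 mg/L.

0.854 mg/L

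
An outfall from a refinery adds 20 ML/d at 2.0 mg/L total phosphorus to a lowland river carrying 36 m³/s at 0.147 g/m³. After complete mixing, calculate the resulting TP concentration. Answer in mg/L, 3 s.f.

20 ML/d = 0.2315 m³/s.
Conservation of mass across the mixing zone: C = (0.2315·2 + 36·0.147) / (0.2315 + 36) = 5.755/36.23 = 0.1588 mg/L.

0.159 mg/L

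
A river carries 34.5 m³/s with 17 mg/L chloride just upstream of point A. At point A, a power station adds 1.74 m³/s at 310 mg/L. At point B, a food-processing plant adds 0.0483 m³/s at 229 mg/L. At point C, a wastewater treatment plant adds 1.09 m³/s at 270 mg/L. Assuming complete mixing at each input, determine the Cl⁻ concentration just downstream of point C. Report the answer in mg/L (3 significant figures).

38.3 mg/L

After input A: C = (34.5·17 + 1.74·310) / 36.24 = 31.07 mg/L.
After input B: C = (36.24·31.07 + 0.0483·229) / 36.29 = 31.33 mg/L.
After input C: C = (36.29·31.33 + 1.09·270) / 37.38 = 38.29 mg/L.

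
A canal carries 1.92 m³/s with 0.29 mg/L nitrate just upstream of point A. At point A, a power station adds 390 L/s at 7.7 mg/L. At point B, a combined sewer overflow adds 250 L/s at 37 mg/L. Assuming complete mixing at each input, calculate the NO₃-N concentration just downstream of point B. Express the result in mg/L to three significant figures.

5.00 mg/L

390 L/s = 0.39 m³/s.
After input A: C = (1.92·0.29 + 0.39·7.7) / 2.31 = 1.541 mg/L.
250 L/s = 0.25 m³/s.
After input B: C = (2.31·1.541 + 0.25·37) / 2.56 = 5.004 mg/L.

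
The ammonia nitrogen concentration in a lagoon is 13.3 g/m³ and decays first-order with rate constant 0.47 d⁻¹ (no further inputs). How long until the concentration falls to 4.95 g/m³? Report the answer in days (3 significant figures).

t = ln(C₀/C)/k = ln(13.3/4.95)/0.47 = 0.9884/0.47 = 2.103 d.

2.10 d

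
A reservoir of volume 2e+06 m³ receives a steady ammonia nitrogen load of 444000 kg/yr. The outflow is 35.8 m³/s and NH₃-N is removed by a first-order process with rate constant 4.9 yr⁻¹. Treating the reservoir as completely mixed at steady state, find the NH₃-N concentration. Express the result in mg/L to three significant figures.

0.390 mg/L

Outflow Q = 35.8 m³/s × 3.156e+07 s/yr = 1.13e+09 m³/yr.
Steady-state CSTR mass balance: W = Q·C + k·V·C, so C = W/(Q + kV).
Q + kV = 1.13e+09 + 4.9·2e+06 = 1.14e+09 m³/yr.
C = 444000/1.14e+09 = 0.0003896 kg/m³ = 0.3896 mg/L.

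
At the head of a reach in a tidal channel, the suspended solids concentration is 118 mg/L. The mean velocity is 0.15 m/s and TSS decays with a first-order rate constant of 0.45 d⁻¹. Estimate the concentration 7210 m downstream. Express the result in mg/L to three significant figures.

Travel time t = 7210 m / 0.15 m/s = 7210/0.15 = 4.807e+04 s = 0.5563 d.
First-order decay: C = 118·exp(−0.45·0.5563) = 118·0.7785 = 91.87 mg/L.

91.9 mg/L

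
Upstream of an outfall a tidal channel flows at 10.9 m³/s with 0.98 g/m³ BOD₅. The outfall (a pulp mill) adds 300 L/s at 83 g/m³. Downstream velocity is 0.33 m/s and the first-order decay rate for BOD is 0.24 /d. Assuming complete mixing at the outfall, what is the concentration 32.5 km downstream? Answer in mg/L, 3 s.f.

300 L/s = 0.3 m³/s.
After complete mixing, C₀ = (0.3·83 + 10.9·0.98) / 11.2 = 3.177 mg/L.
Travel time t = 3.25e+04 m / 0.33 m/s = 9.848e+04 s = 1.14 d.
C = 3.177·exp(−0.24·1.14) = 3.177·0.7607 = 2.417 mg/L.

2.42 mg/L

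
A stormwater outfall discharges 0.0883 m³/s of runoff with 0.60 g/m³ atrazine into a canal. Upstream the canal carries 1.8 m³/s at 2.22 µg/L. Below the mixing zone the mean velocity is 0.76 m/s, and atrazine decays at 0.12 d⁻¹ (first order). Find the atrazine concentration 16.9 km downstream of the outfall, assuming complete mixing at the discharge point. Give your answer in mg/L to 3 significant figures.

2.22 µg/L = 0.00222 mg/L.
After complete mixing, C₀ = (0.0883·0.6 + 1.8·0.00222) / 1.888 = 0.03017 mg/L.
Travel time t = 1.69e+04 m / 0.76 m/s = 2.224e+04 s = 0.2574 d.
C = 0.03017·exp(−0.12·0.2574) = 0.03017·0.9696 = 0.02926 mg/L.

0.0293 mg/L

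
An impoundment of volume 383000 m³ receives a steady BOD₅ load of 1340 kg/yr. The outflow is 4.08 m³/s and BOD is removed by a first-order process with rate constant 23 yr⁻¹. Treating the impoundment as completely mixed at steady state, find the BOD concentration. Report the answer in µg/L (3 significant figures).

Outflow Q = 4.08 m³/s × 3.156e+07 s/yr = 1.288e+08 m³/yr.
Steady-state CSTR mass balance: W = Q·C + k·V·C, so C = W/(Q + kV).
Q + kV = 1.288e+08 + 23·383000 = 1.376e+08 m³/yr.
C = 1340/1.376e+08 = 9.741e-06 kg/m³ = 0.009741 mg/L = 9.741 µg/L.

9.74 µg/L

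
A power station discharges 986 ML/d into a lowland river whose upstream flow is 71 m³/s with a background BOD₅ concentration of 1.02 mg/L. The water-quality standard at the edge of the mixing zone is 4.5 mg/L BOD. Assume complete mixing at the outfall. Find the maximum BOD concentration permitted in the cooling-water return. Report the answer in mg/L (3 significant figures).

986 ML/d = 11.41 m³/s.
Mass balance: 4.5·82.41 = 11.41·Cₑ + 71·1.02.
Cₑ = (370.9 − 72.42) / 11.41 = 26.15 mg/L.

26.2 mg/L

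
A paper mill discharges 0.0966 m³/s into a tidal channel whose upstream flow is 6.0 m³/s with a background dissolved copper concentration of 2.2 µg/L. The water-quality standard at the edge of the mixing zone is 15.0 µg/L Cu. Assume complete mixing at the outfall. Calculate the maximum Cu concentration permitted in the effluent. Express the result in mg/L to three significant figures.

0.810 mg/L

2.2 µg/L = 0.0022 mg/L.
15.0 µg/L = 0.015 mg/L.
Mass balance: 0.015·6.097 = 0.0966·Cₑ + 6·0.0022.
Cₑ = (0.09145 − 0.0132) / 0.0966 = 0.81 mg/L.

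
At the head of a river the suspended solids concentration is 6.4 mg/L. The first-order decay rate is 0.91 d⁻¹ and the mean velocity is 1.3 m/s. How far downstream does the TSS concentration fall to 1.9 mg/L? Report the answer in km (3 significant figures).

From C = C₀·e^(−kt), t = ln(C₀/C)/k = ln(6.4/1.9)/0.91 = 1.214/0.91 = 1.335 d.
Distance = v·t = 1.3 m/s × 1.153e+05 s = 1.499e+05 m = 149.9 km.

150 km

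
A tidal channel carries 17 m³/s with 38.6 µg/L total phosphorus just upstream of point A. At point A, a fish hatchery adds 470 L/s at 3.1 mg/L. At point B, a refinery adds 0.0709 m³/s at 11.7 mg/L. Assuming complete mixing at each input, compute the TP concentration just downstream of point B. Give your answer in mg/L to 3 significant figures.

38.6 µg/L = 0.0386 mg/L.
470 L/s = 0.47 m³/s.
After input A: C = (17·0.0386 + 0.47·3.1) / 17.47 = 0.121 mg/L.
After input B: C = (17.47·0.121 + 0.0709·11.7) / 17.54 = 0.1678 mg/L.

0.168 mg/L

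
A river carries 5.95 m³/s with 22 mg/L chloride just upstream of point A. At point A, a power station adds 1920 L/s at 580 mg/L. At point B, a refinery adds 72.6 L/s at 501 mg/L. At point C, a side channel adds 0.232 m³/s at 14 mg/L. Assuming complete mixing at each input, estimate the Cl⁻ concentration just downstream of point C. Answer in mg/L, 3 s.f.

157 mg/L

1920 L/s = 1.92 m³/s.
After input A: C = (5.95·22 + 1.92·580) / 7.87 = 158.1 mg/L.
72.6 L/s = 0.0726 m³/s.
After input B: C = (7.87·158.1 + 0.0726·501) / 7.943 = 161.3 mg/L.
After input C: C = (7.943·161.3 + 0.232·14) / 8.175 = 157.1 mg/L.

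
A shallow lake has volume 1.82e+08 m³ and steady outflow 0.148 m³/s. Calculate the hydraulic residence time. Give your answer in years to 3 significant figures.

39.0 yr

Q = 0.148 m³/s × 3.156e+07 s/yr = 4.671e+06 m³/yr.
Hydraulic residence time τ = V/Q = 1.82e+08/4.671e+06 = 38.97 yr.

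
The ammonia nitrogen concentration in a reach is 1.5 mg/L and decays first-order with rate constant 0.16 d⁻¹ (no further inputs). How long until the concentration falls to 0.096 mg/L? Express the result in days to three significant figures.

t = ln(C₀/C)/k = ln(1.5/0.096)/0.16 = 2.749/0.16 = 17.18 d.

17.2 d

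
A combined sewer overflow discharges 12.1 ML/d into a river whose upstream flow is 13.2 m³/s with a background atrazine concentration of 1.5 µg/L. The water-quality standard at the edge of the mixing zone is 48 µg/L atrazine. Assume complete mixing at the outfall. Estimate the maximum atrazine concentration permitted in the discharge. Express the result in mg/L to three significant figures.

12.1 ML/d = 0.14 m³/s.
1.5 µg/L = 0.0015 mg/L.
48 µg/L = 0.048 mg/L.
Mass balance: 0.048·13.34 = 0.14·Cₑ + 13.2·0.0015.
Cₑ = (0.6403 − 0.0198) / 0.14 = 4.431 mg/L.

4.43 mg/L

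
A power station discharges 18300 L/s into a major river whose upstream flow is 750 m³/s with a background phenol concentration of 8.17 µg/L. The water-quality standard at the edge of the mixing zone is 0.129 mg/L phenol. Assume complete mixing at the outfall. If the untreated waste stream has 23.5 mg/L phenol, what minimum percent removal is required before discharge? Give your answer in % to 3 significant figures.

78.4 %

18300 L/s = 18.3 m³/s.
8.17 µg/L = 0.00817 mg/L.
Mass balance: 0.129·768.3 = 18.3·Cₑ + 750·0.00817.
Cₑ = (99.11 − 6.128) / 18.3 = 5.081 mg/L.
Required removal = 1 − 5.081/23.5 = 78.38 %.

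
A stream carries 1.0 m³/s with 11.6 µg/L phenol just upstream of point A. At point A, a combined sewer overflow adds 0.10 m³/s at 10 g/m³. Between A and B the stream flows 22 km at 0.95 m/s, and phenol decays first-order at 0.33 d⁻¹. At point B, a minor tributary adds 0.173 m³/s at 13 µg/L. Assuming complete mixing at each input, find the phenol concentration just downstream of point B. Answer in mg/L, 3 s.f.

11.6 µg/L = 0.0116 mg/L.
After input A: C = (1·0.0116 + 0.1·10) / 1.1 = 0.9196 mg/L.
Over the 22 km reach to input B (t = 2.316e+04 s = 0.268 d), decay gives C = 0.9196·exp(−0.33·0.268) = 0.8418 mg/L.
13 µg/L = 0.013 mg/L.
After input B: C = (1.1·0.8418 + 0.173·0.013) / 1.273 = 0.7292 mg/L.

0.729 mg/L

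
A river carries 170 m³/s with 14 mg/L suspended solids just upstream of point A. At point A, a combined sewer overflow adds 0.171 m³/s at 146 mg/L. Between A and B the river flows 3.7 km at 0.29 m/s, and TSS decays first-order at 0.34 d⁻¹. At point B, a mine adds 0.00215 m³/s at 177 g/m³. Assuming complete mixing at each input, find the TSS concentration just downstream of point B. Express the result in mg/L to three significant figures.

After input A: C = (170·14 + 0.171·146) / 170.2 = 14.13 mg/L.
Over the 3.7 km reach to input B (t = 1.276e+04 s = 0.1477 d), decay gives C = 14.13·exp(−0.34·0.1477) = 13.44 mg/L.
After input B: C = (170.2·13.44 + 0.00215·177) / 170.2 = 13.44 mg/L.

13.4 mg/L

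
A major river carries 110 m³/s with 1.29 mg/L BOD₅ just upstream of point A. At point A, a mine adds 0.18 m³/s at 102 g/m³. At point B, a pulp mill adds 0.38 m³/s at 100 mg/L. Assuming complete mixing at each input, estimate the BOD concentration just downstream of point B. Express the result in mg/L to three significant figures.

1.79 mg/L

After input A: C = (110·1.29 + 0.18·102) / 110.2 = 1.455 mg/L.
After input B: C = (110.2·1.455 + 0.38·100) / 110.6 = 1.793 mg/L.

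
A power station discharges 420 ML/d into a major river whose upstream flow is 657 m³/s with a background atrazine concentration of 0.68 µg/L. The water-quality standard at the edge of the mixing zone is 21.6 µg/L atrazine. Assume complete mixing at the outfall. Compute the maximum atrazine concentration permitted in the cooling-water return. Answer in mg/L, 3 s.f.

2.85 mg/L

420 ML/d = 4.861 m³/s.
0.68 µg/L = 0.00068 mg/L.
21.6 µg/L = 0.0216 mg/L.
Mass balance: 0.0216·661.9 = 4.861·Cₑ + 657·0.00068.
Cₑ = (14.3 − 0.4468) / 4.861 = 2.849 mg/L.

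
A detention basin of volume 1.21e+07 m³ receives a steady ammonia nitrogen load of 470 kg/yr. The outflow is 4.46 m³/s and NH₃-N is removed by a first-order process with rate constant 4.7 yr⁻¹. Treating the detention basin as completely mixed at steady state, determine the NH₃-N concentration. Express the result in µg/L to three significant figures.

Outflow Q = 4.46 m³/s × 3.156e+07 s/yr = 1.407e+08 m³/yr.
Steady-state CSTR mass balance: W = Q·C + k·V·C, so C = W/(Q + kV).
Q + kV = 1.407e+08 + 4.7·1.21e+07 = 1.976e+08 m³/yr.
C = 470/1.976e+08 = 2.378e-06 kg/m³ = 0.002378 mg/L = 2.378 µg/L.

2.38 µg/L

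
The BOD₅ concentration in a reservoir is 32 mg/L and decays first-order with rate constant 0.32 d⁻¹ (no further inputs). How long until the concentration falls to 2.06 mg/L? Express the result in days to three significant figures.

t = ln(C₀/C)/k = ln(32/2.06)/0.32 = 2.743/0.32 = 8.572 d.

8.57 d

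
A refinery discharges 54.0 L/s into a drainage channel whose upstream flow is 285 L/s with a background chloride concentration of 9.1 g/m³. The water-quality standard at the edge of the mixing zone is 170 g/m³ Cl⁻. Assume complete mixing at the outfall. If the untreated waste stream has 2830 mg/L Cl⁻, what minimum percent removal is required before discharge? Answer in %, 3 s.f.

54.0 L/s = 0.054 m³/s.
285 L/s = 0.285 m³/s.
Mass balance: 170·0.339 = 0.054·Cₑ + 0.285·9.1.
Cₑ = (57.63 − 2.594) / 0.054 = 1019 mg/L.
Required removal = 1 − 1019/2830 = 63.99 %.

64.0 %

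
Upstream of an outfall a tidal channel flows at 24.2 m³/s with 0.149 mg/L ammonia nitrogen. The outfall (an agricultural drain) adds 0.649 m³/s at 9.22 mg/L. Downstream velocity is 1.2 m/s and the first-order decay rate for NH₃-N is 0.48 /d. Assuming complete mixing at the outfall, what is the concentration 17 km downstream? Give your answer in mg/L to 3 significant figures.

After complete mixing, C₀ = (0.649·9.22 + 24.2·0.149) / 24.85 = 0.3859 mg/L.
Travel time t = 1.7e+04 m / 1.2 m/s = 1.417e+04 s = 0.164 d.
C = 0.3859·exp(−0.48·0.164) = 0.3859·0.9243 = 0.3567 mg/L.

0.357 mg/L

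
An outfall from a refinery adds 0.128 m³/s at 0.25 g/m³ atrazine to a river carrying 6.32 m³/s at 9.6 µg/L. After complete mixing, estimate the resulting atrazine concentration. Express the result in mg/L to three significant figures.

9.6 µg/L = 0.0096 mg/L.
Conservation of mass across the mixing zone: C = (0.128·0.25 + 6.32·0.0096) / (0.128 + 6.32) = 0.09267/6.448 = 0.01437 mg/L.

0.0144 mg/L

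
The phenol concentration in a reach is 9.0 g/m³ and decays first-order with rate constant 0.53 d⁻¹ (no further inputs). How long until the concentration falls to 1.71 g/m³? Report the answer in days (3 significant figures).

3.13 d

t = ln(C₀/C)/k = ln(9.0/1.71)/0.53 = 1.661/0.53 = 3.133 d.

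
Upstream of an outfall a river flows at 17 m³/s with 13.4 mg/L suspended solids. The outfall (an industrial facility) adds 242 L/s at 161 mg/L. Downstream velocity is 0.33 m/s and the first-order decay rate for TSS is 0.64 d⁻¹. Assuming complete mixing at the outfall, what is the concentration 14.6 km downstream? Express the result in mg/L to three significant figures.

11.1 mg/L

242 L/s = 0.242 m³/s.
After complete mixing, C₀ = (0.242·161 + 17·13.4) / 17.24 = 15.47 mg/L.
Travel time t = 1.46e+04 m / 0.33 m/s = 4.424e+04 s = 0.5121 d.
C = 15.47·exp(−0.64·0.5121) = 15.47·0.7206 = 11.15 mg/L.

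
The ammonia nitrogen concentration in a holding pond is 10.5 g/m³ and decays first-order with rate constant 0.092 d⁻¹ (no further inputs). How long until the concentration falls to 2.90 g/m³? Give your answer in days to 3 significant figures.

14.0 d

t = ln(C₀/C)/k = ln(10.5/2.90)/0.092 = 1.287/0.092 = 13.99 d.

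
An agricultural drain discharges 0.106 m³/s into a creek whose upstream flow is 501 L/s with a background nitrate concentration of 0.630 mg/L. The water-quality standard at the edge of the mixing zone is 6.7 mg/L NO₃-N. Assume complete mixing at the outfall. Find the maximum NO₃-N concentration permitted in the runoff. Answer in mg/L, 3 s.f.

501 L/s = 0.501 m³/s.
Mass balance: 6.7·0.607 = 0.106·Cₑ + 0.501·0.63.
Cₑ = (4.067 − 0.3156) / 0.106 = 35.39 mg/L.

35.4 mg/L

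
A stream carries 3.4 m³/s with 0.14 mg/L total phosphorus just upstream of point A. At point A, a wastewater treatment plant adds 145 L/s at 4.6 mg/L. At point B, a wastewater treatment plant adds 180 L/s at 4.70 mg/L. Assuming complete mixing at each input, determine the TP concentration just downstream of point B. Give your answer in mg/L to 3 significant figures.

0.534 mg/L

145 L/s = 0.145 m³/s.
After input A: C = (3.4·0.14 + 0.145·4.6) / 3.545 = 0.3224 mg/L.
180 L/s = 0.18 m³/s.
After input B: C = (3.545·0.3224 + 0.18·4.7) / 3.725 = 0.534 mg/L.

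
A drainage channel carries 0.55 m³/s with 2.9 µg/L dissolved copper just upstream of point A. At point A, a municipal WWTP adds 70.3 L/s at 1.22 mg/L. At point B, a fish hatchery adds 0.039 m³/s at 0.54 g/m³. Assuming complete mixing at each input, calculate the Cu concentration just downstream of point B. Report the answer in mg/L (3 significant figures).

0.164 mg/L

2.9 µg/L = 0.0029 mg/L.
70.3 L/s = 0.0703 m³/s.
After input A: C = (0.55·0.0029 + 0.0703·1.22) / 0.6203 = 0.1408 mg/L.
After input B: C = (0.6203·0.1408 + 0.039·0.54) / 0.6593 = 0.1644 mg/L.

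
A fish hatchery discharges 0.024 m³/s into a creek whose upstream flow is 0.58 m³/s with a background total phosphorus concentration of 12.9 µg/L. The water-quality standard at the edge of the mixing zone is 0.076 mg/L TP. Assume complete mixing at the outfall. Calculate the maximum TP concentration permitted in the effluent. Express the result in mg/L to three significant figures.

1.60 mg/L

12.9 µg/L = 0.0129 mg/L.
Mass balance: 0.076·0.604 = 0.024·Cₑ + 0.58·0.0129.
Cₑ = (0.0459 − 0.007482) / 0.024 = 1.601 mg/L.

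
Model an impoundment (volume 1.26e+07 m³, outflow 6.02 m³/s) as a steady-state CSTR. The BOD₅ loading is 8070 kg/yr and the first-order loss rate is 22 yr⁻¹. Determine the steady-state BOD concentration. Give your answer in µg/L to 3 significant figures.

Outflow Q = 6.02 m³/s × 3.156e+07 s/yr = 1.9e+08 m³/yr.
Steady-state CSTR mass balance: W = Q·C + k·V·C, so C = W/(Q + kV).
Q + kV = 1.9e+08 + 22·1.26e+07 = 4.672e+08 m³/yr.
C = 8070/4.672e+08 = 1.727e-05 kg/m³ = 0.01727 mg/L = 17.27 µg/L.

17.3 µg/L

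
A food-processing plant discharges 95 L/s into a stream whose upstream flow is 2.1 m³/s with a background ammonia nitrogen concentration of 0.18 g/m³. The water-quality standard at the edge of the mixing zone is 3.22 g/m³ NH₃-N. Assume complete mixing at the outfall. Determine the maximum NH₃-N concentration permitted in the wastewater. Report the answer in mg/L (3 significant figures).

95 L/s = 0.095 m³/s.
Mass balance: 3.22·2.195 = 0.095·Cₑ + 2.1·0.18.
Cₑ = (7.068 − 0.378) / 0.095 = 70.42 mg/L.

70.4 mg/L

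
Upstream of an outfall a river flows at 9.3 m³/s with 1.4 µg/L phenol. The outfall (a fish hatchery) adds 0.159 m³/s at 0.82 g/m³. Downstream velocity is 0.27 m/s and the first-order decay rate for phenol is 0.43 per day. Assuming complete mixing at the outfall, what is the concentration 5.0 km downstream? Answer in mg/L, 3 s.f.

1.4 µg/L = 0.0014 mg/L.
After complete mixing, C₀ = (0.159·0.82 + 9.3·0.0014) / 9.459 = 0.01516 mg/L.
Travel time t = 5000 m / 0.27 m/s = 1.852e+04 s = 0.2143 d.
C = 0.01516·exp(−0.43·0.2143) = 0.01516·0.912 = 0.01383 mg/L.

0.0138 mg/L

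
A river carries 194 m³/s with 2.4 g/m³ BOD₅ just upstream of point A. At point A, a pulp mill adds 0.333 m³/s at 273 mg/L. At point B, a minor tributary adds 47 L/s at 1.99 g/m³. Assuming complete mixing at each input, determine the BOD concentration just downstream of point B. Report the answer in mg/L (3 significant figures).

After input A: C = (194·2.4 + 0.333·273) / 194.3 = 2.864 mg/L.
47 L/s = 0.047 m³/s.
After input B: C = (194.3·2.864 + 0.047·1.99) / 194.4 = 2.863 mg/L.

2.86 mg/L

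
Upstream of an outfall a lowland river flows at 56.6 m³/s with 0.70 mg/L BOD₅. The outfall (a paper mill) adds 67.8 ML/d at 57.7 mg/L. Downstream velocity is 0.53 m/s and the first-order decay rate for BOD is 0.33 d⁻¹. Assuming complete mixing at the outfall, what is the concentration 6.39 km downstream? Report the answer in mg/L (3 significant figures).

67.8 ML/d = 0.7847 m³/s.
After complete mixing, C₀ = (0.7847·57.7 + 56.6·0.7) / 57.38 = 1.479 mg/L.
Travel time t = 6390 m / 0.53 m/s = 1.206e+04 s = 0.1395 d.
C = 1.479·exp(−0.33·0.1395) = 1.479·0.955 = 1.413 mg/L.

1.41 mg/L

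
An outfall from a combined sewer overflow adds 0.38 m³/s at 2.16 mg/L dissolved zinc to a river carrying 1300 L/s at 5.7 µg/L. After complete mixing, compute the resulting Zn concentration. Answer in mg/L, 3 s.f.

0.493 mg/L

1300 L/s = 1.3 m³/s.
5.7 µg/L = 0.0057 mg/L.
Flow-weighted mixing gives C = (0.38·2.16 + 1.3·0.0057) / (0.38 + 1.3) = 0.8282/1.68 = 0.493 mg/L.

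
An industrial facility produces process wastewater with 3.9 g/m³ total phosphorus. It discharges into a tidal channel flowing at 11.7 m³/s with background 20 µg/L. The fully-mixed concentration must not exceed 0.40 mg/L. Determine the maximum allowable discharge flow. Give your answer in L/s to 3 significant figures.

1270 L/s

20 µg/L = 0.02 mg/L.
Mass balance at complete mixing: C_std·(Q_w + Q_r) = Q_w·C_e + Q_r·C_b.
Rearranging, Q_w = Q_r·(C_std − C_b)/(C_e − C_std) = 11.7·(0.4 − 0.02) / (3.9 − 0.4) = 1.27 m³/s.
= 1270 L/s.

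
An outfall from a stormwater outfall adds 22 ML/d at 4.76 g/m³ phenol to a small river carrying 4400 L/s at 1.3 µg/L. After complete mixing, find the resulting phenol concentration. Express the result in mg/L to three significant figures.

22 ML/d = 0.2546 m³/s.
4400 L/s = 4.4 m³/s.
1.3 µg/L = 0.0013 mg/L.
Conservation of mass across the mixing zone: C = (0.2546·4.76 + 4.4·0.0013) / (0.2546 + 4.4) = 1.218/4.655 = 0.2616 mg/L.

0.262 mg/L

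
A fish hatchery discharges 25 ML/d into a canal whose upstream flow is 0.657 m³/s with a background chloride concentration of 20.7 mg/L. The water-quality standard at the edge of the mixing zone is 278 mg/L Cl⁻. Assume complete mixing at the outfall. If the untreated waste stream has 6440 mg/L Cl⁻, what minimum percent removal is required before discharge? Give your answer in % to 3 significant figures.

25 ML/d = 0.2894 m³/s.
Mass balance: 278·0.9464 = 0.2894·Cₑ + 0.657·20.7.
Cₑ = (263.1 − 13.6) / 0.2894 = 862.2 mg/L.
Required removal = 1 − 862.2/6440 = 86.61 %.

86.6 %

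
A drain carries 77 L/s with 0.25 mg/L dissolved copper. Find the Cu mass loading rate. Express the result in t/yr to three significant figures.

0.607 t/yr

77 L/s = 0.077 m³/s.
Mass flux = Q·C = 0.077 m³/s × 0.25 g/m³ = 0.01925 g/s.
= 0.01925 g/s × 31.56 = 0.6075 t/yr.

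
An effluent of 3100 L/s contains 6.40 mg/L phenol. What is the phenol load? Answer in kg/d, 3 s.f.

3100 L/s = 3.1 m³/s.
Mass flux = Q·C = 3.1 m³/s × 6.4 g/m³ = 19.84 g/s.
= 19.84 g/s × 86.4 = 1714 kg/d.

1710 kg/d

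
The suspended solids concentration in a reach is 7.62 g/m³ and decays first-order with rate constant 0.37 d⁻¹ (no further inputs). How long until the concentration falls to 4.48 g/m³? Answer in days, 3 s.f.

1.44 d

t = ln(C₀/C)/k = ln(7.62/4.48)/0.37 = 0.5312/0.37 = 1.436 d.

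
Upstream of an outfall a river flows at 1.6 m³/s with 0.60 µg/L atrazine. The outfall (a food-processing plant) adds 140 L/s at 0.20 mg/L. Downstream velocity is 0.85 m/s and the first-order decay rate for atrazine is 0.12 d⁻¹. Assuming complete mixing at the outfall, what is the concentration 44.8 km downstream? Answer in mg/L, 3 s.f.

0.0155 mg/L

140 L/s = 0.14 m³/s.
0.60 µg/L = 0.0006 mg/L.
After complete mixing, C₀ = (0.14·0.2 + 1.6·0.0006) / 1.74 = 0.01664 mg/L.
Travel time t = 4.48e+04 m / 0.85 m/s = 5.271e+04 s = 0.61 d.
C = 0.01664·exp(−0.12·0.61) = 0.01664·0.9294 = 0.01547 mg/L.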